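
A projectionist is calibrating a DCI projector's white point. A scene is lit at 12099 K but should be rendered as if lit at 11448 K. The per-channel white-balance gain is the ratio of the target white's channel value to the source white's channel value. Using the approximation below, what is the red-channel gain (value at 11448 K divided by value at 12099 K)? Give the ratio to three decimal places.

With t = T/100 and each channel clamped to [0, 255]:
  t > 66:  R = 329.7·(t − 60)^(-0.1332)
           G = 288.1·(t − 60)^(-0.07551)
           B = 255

At 12099 K (t = 120.99):
  R = 329.7·(120.99 − 60)^(-0.1332) = 329.7·60.99^(-0.1332) = 329.7·0.57837 = 190.688.
At 11448 K (t = 114.48):
  R = 329.7·(114.48 − 60)^(-0.1332) = 329.7·54.48^(-0.1332) = 329.7·0.58713 = 193.576.
Gain = 193.576 / 190.688 = 1.0151 → 1.015.

1.015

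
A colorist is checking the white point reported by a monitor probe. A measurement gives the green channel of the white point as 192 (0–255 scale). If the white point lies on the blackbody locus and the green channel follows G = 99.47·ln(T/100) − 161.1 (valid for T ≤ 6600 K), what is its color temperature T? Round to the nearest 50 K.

3500 K

ln t = (192 + 161.1) / 99.47 = 3.5498.
t = e^3.5498 = 34.807.
T = 100·t = 3481 K → 3500 K to the nearest 50 K.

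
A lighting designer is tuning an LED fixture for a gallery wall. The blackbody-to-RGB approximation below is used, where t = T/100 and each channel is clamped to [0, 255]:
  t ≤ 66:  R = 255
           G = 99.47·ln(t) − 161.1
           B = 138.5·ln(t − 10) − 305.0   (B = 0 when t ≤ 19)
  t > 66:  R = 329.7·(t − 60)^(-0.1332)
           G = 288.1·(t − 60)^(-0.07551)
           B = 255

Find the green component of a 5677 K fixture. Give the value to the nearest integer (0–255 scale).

t = 5677/100 = 56.77; the t ≤ 66 branch applies.
G = 99.47·ln 56.77 − 161.1 = 99.47·4.0390 − 161.1 = 240.660.
Rounded: 241.

241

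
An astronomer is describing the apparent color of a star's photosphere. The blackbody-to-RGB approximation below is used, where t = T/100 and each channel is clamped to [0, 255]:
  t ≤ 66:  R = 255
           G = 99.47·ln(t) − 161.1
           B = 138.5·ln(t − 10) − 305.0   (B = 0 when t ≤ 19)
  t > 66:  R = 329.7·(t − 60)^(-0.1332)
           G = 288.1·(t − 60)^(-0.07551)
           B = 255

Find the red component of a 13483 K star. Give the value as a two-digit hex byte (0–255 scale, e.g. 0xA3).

0xBA

t = 13483/100 = 134.83; the t > 66 branch applies.
R = 329.7·(134.83 − 60)^(-0.1332) = 329.7·74.83^(-0.1332) = 329.7·0.56282 = 185.563.
Rounded: 186; in hex, 0xBA.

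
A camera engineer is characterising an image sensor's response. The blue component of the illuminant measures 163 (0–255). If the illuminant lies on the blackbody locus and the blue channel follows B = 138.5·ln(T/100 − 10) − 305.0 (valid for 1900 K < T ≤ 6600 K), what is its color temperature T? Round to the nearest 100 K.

3900 K

ln(t − 10) = (163 + 305.0) / 138.5 = 3.3791.
t − 10 = e^3.3791 = 29.343, so t = 39.343.
T = 100·t = 3934 K → 3900 K to the nearest 100 K.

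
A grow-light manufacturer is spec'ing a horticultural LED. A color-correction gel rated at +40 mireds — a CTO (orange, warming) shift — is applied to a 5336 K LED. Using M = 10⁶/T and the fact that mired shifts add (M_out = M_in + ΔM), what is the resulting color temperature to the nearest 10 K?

4400 K

M_in = 10⁶/5336 = 187.41 mireds.
M_out = 187.41 + (+40) = 227.41 mireds.
T_out = 10⁶/227.41 = 4397.4 K → 4400 K.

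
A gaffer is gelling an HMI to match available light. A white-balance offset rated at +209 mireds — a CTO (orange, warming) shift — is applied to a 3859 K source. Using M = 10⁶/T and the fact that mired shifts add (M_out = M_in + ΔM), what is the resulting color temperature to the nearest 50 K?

M_in = 10⁶/3859 = 259.13 mireds.
M_out = 259.13 + (+209) = 468.13 mireds.
T_out = 10⁶/468.13 = 2136.1 K → 2150 K.

2150 K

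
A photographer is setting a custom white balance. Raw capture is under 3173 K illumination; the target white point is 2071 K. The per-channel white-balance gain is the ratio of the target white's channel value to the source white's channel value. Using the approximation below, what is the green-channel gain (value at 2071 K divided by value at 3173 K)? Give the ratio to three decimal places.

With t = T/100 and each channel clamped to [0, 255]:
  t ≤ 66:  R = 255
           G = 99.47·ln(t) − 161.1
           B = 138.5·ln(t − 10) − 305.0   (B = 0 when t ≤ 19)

At 3173 K (t = 31.73):
  G = 99.47·ln 31.73 − 161.1 = 99.47·3.4573 − 161.1 = 182.794.
At 2071 K (t = 20.71):
  G = 99.47·ln 20.71 − 161.1 = 99.47·3.0306 − 161.1 = 140.355.
Gain = 140.355 / 182.794 = 0.7678 → 0.768.

0.768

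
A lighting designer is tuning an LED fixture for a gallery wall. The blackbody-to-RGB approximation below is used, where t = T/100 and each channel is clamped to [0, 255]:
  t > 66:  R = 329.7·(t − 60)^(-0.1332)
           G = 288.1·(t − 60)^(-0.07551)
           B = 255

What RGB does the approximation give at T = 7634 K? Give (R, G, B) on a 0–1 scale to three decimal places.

t = 7634/100 = 76.34; the t > 66 branch applies.
R = 329.7·(76.34 − 60)^(-0.1332) = 329.7·16.34^(-0.1332) = 329.7·0.68928 = 227.255.
G = 288.1·(76.34 − 60)^(-0.07551) = 288.1·16.34^(-0.07551) = 288.1·0.80982 = 233.309.
B = 255 by definition for t > 66.
Dividing each by 255: (0.8912, 0.9149, 1.0000) → (0.891, 0.915, 1.000).

(0.891, 0.915, 1.000)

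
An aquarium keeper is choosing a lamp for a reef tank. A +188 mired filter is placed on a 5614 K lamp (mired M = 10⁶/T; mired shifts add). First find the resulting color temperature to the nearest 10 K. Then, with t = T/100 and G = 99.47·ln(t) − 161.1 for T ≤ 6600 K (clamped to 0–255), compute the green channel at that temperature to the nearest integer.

168

M_in = 10⁶/5614 = 178.13; M_out = 178.13 + (+188) = 366.13.
T_out = 10⁶/366.13 = 2731.3 K → 2730 K; t = 27.3.
G = 99.47·ln 27.3 − 161.1 = 99.47·3.3069 − 161.1 = 167.836.
Rounded: 168.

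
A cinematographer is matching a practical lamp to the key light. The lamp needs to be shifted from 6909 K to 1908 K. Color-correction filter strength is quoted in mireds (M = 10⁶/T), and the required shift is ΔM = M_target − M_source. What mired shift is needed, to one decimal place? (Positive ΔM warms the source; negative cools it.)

M_source = 10⁶/6909 = 144.739; M_target = 10⁶/1908 = 524.109.
ΔM = 524.109 − 144.739 = 379.370 → +379.4 mireds, a warming shift.

+379.4 mireds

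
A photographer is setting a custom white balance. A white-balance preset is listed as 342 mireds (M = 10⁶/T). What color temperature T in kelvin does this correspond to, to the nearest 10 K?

2920 K

T = 10⁶ / 342 = 2923.98 K → 2920 K.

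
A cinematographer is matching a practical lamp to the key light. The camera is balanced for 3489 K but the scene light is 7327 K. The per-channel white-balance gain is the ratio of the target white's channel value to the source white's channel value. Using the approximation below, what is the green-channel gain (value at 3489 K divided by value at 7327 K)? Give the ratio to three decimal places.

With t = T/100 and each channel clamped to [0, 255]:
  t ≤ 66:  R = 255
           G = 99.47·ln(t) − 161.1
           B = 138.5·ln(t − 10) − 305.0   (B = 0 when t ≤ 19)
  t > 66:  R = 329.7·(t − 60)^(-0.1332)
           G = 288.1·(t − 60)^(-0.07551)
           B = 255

At 7327 K (t = 73.27):
  G = 288.1·(73.27 − 60)^(-0.07551) = 288.1·13.27^(-0.07551) = 288.1·0.82264 = 237.004.
At 3489 K (t = 34.89):
  G = 99.47·ln 34.89 − 161.1 = 99.47·3.5522 − 161.1 = 192.237.
Gain = 192.237 / 237.004 = 0.8111 → 0.811.

0.811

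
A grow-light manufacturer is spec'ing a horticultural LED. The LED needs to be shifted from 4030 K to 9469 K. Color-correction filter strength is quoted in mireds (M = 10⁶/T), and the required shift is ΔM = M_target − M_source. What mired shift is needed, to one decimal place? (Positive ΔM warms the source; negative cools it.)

-142.5 mireds

M_source = 10⁶/4030 = 248.139; M_target = 10⁶/9469 = 105.608.
ΔM = 105.608 − 248.139 = -142.531 → -142.5 mireds, a cooling shift.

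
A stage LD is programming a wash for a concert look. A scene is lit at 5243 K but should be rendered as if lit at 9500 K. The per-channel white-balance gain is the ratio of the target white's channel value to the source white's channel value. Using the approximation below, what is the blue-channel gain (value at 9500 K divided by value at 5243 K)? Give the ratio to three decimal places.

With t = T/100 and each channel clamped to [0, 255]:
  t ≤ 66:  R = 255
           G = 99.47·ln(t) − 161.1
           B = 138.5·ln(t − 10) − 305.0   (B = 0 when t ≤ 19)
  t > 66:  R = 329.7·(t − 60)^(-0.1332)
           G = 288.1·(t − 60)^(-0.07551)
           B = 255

At 5243 K (t = 52.43):
  B = 138.5·ln(52.43 − 10) − 305.0 = 138.5·ln 42.43 − 305.0 = 138.5·3.7479 − 305.0 = 214.078.
At 9500 K (t = 95):
  B = 255 by definition for t > 66.
Gain = 255.000 / 214.078 = 1.1912 → 1.191.

1.191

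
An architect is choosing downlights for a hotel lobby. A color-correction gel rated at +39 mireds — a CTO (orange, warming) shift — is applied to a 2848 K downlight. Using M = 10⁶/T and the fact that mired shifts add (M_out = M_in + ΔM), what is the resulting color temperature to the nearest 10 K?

M_in = 10⁶/2848 = 351.12 mireds.
M_out = 351.12 + (+39) = 390.12 mireds.
T_out = 10⁶/390.12 = 2563.3 K → 2560 K.

2560 K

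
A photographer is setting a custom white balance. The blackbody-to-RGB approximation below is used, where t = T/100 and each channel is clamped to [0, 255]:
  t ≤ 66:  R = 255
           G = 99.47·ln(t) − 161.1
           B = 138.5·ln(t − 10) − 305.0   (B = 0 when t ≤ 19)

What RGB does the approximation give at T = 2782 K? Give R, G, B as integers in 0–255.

R=255, G=170, B=94

t = 2782/100 = 27.82; the t ≤ 66 branch applies.
R = 255 by definition for t ≤ 66.
G = 99.47·ln 27.82 − 161.1 = 99.47·3.3258 − 161.1 = 169.713.
B = 138.5·ln(27.82 − 10) − 305.0 = 138.5·ln 17.82 − 305.0 = 138.5·2.8803 − 305.0 = 93.925.
Rounded: (255, 170, 94).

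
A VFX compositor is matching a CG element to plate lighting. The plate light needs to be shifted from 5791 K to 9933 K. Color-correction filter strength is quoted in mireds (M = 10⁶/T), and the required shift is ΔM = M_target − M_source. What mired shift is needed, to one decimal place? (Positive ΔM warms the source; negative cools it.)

-72.0 mireds

M_source = 10⁶/5791 = 172.682; M_target = 10⁶/9933 = 100.675.
ΔM = 100.675 − 172.682 = -72.007 → -72.0 mireds, a cooling shift.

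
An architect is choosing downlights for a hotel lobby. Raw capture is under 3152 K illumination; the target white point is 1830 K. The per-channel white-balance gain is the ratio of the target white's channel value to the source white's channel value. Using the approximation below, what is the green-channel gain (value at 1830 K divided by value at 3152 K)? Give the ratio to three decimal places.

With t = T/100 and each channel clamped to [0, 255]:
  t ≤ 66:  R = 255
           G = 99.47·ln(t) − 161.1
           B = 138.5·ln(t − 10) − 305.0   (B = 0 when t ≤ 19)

At 3152 K (t = 31.52):
  G = 99.47·ln 31.52 − 161.1 = 99.47·3.4506 − 161.1 = 182.133.
At 1830 K (t = 18.3):
  G = 99.47·ln 18.3 − 161.1 = 99.47·2.9069 − 161.1 = 128.049.
Gain = 128.049 / 182.133 = 0.7031 → 0.703.

0.703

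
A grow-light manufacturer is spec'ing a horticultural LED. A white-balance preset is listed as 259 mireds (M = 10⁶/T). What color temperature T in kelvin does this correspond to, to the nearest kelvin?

3861 K

T = 10⁶ / 259 = 3861.00 K → 3861 K.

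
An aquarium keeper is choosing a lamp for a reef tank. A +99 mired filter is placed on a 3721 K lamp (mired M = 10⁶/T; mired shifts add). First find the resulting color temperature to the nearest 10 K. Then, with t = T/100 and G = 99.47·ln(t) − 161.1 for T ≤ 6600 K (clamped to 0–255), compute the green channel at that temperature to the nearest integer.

167

M_in = 10⁶/3721 = 268.74; M_out = 268.74 + (+99) = 367.74.
T_out = 10⁶/367.74 = 2719.3 K → 2720 K; t = 27.2.
G = 99.47·ln 27.2 − 161.1 = 99.47·3.3032 − 161.1 = 167.471.
Rounded: 167.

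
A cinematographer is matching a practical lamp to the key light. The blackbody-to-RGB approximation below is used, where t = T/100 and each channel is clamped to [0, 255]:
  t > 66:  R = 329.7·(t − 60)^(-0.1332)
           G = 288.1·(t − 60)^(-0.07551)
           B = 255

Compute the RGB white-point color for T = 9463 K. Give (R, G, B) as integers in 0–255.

(206, 220, 255)

t = 9463/100 = 94.63; the t > 66 branch applies.
R = 329.7·(94.63 − 60)^(-0.1332) = 329.7·34.63^(-0.1332) = 329.7·0.62366 = 205.619.
G = 288.1·(94.63 − 60)^(-0.07551) = 288.1·34.63^(-0.07551) = 288.1·0.76517 = 220.444.
B = 255 by definition for t > 66.
Rounded: (206, 220, 255).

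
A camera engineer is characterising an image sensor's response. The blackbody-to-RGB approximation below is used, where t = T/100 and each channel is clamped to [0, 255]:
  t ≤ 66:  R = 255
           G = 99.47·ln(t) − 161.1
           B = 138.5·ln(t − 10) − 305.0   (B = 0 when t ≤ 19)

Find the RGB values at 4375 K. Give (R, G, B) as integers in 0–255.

t = 4375/100 = 43.75; the t ≤ 66 branch applies.
R = 255 by definition for t ≤ 66.
G = 99.47·ln 43.75 − 161.1 = 99.47·3.7785 − 161.1 = 214.747.
B = 138.5·ln(43.75 − 10) − 305.0 = 138.5·ln 33.75 − 305.0 = 138.5·3.5190 − 305.0 = 182.379.
Rounded: (255, 215, 182).

(255, 215, 182)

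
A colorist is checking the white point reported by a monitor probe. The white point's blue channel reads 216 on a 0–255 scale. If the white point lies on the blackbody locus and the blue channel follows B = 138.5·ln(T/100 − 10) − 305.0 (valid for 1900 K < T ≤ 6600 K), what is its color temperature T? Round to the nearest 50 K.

ln(t − 10) = (216 + 305.0) / 138.5 = 3.7617.
t − 10 = e^3.7617 = 43.023, so t = 53.023.
T = 100·t = 5302 K → 5300 K to the nearest 50 K.

5300 K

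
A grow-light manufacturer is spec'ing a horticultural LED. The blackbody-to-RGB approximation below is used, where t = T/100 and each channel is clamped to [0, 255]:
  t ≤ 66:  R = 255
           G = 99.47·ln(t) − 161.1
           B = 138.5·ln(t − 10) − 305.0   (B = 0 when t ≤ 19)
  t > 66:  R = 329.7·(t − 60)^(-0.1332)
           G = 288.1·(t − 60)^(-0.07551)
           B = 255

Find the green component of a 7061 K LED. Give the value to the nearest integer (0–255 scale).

t = 7061/100 = 70.61; the t > 66 branch applies.
G = 288.1·(70.61 − 60)^(-0.07551) = 288.1·10.61^(-0.07551) = 288.1·0.83666 = 241.041.
Rounded: 241.

241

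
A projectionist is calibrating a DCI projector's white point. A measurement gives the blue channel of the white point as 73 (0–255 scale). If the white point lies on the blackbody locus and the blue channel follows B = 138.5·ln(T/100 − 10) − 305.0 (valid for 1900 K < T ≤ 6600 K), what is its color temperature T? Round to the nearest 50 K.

ln(t − 10) = (73 + 305.0) / 138.5 = 2.7292.
t − 10 = e^2.7292 = 15.321, so t = 25.321.
T = 100·t = 2532 K → 2550 K to the nearest 50 K.

2550 K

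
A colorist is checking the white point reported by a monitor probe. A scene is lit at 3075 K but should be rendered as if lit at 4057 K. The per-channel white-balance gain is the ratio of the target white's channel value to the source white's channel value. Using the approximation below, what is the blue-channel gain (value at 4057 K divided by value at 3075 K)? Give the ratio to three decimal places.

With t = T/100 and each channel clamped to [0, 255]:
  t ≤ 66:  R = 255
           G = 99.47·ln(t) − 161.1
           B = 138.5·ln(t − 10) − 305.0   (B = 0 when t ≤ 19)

At 3075 K (t = 30.75):
  B = 138.5·ln(30.75 − 10) − 305.0 = 138.5·ln 20.75 − 305.0 = 138.5·3.0325 − 305.0 = 115.008.
At 4057 K (t = 40.57):
  B = 138.5·ln(40.57 − 10) − 305.0 = 138.5·ln 30.57 − 305.0 = 138.5·3.4200 − 305.0 = 168.673.
Gain = 168.673 / 115.008 = 1.4666 → 1.467.

1.467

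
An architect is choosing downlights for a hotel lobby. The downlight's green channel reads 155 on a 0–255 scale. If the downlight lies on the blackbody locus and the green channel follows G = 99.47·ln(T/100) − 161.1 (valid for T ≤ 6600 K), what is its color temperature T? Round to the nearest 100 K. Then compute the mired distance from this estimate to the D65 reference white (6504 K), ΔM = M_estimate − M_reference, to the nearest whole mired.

+263 mireds

ln t = (155 + 161.1) / 99.47 = 3.1778.
t = e^3.1778 = 23.995.
T = 100·t = 2399 K → 2400 K to the nearest 100 K.
M_estimate = 10⁶/2400 = 416.67; M_reference = 10⁶/6504 = 153.75.
ΔM = 416.67 − 153.75 = 262.92 → +263 mireds.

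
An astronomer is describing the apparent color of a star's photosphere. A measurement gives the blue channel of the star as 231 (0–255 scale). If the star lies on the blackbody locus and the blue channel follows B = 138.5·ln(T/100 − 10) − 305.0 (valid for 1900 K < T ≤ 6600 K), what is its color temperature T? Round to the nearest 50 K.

ln(t − 10) = (231 + 305.0) / 138.5 = 3.8700.
t − 10 = e^3.8700 = 47.944, so t = 57.944.
T = 100·t = 5794 K → 5800 K to the nearest 50 K.

5800 K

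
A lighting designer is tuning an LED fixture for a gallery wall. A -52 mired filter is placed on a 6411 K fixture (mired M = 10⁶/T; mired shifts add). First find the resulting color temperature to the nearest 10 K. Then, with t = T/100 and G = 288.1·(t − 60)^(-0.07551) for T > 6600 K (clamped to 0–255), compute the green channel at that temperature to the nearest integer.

M_in = 10⁶/6411 = 155.98; M_out = 155.98 + (-52) = 103.98.
T_out = 10⁶/103.98 = 9617.1 K → 9620 K; t = 96.2.
G = 288.1·(96.2 − 60)^(-0.07551) = 288.1·36.2^(-0.07551) = 288.1·0.76261 = 219.708.
Rounded: 220.

220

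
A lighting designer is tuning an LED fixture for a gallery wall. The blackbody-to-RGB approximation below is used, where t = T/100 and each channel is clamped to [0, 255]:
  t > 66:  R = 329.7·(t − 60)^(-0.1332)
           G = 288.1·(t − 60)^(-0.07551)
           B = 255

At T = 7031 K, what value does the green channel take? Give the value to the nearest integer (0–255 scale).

242

t = 7031/100 = 70.31; the t > 66 branch applies.
G = 288.1·(70.31 − 60)^(-0.07551) = 288.1·10.31^(-0.07551) = 288.1·0.83847 = 241.564.
Rounded: 242.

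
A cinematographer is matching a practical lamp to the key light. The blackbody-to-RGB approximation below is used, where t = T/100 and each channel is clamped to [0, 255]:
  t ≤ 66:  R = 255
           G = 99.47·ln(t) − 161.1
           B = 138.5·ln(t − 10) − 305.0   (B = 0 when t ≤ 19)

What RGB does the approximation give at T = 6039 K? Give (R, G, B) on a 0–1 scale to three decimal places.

(1.000, 0.968, 0.933)

t = 6039/100 = 60.39; the t ≤ 66 branch applies.
R = 255 by definition for t ≤ 66.
G = 99.47·ln 60.39 − 161.1 = 99.47·4.1008 − 161.1 = 246.809.
B = 138.5·ln(60.39 − 10) − 305.0 = 138.5·ln 50.39 − 305.0 = 138.5·3.9198 − 305.0 = 237.891.
Dividing each by 255: (1.0000, 0.9679, 0.9329) → (1.000, 0.968, 0.933).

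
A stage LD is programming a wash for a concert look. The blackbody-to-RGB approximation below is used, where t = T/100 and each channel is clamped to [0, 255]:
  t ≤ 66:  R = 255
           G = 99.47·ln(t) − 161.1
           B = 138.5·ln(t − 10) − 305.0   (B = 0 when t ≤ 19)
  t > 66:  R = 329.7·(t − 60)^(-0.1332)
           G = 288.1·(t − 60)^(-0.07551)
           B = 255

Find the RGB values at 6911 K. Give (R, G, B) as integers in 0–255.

(246, 244, 255)

t = 6911/100 = 69.11; the t > 66 branch applies.
R = 329.7·(69.11 − 60)^(-0.1332) = 329.7·9.11^(-0.1332) = 329.7·0.74506 = 245.647.
G = 288.1·(69.11 − 60)^(-0.07551) = 288.1·9.11^(-0.07551) = 288.1·0.84634 = 243.832.
B = 255 by definition for t > 66.
Rounded: (246, 244, 255).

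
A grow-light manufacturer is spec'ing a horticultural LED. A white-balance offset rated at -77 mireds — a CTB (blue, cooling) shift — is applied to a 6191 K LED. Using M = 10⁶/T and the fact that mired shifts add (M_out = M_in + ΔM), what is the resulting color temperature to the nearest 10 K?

11830 K

M_in = 10⁶/6191 = 161.52 mireds.
M_out = 161.52 + (-77) = 84.52 mireds.
T_out = 10⁶/84.52 = 11830.8 K → 11830 K.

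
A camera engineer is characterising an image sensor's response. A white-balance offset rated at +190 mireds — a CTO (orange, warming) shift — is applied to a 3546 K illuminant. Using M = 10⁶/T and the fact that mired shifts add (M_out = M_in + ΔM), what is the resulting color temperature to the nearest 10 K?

2120 K

M_in = 10⁶/3546 = 282.01 mireds.
M_out = 282.01 + (+190) = 472.01 mireds.
T_out = 10⁶/472.01 = 2118.6 K → 2120 K.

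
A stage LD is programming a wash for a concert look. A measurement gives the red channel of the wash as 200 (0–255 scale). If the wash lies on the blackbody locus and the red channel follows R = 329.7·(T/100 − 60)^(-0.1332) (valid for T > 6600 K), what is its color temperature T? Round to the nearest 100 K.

10300 K

(t − 60)^(-0.1332) = 200/329.7 = 0.60661.
t − 60 = 0.60661^(1/-0.1332) = 0.60661^(-7.508) = 42.638, so t = 102.638.
T = 100·t = 10264 K → 10300 K to the nearest 100 K.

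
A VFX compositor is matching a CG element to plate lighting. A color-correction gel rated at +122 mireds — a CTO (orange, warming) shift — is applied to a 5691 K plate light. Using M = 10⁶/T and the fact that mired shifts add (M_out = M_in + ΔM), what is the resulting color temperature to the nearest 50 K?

3350 K

M_in = 10⁶/5691 = 175.72 mireds.
M_out = 175.72 + (+122) = 297.72 mireds.
T_out = 10⁶/297.72 = 3358.9 K → 3350 K.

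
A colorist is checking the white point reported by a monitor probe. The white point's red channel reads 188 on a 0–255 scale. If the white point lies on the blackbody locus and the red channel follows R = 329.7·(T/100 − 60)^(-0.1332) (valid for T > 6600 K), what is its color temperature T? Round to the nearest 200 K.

(t − 60)^(-0.1332) = 188/329.7 = 0.57022.
t − 60 = 0.57022^(1/-0.1332) = 0.57022^(-7.508) = 67.848, so t = 127.848.
T = 100·t = 12785 K → 12800 K to the nearest 200 K.

12800 K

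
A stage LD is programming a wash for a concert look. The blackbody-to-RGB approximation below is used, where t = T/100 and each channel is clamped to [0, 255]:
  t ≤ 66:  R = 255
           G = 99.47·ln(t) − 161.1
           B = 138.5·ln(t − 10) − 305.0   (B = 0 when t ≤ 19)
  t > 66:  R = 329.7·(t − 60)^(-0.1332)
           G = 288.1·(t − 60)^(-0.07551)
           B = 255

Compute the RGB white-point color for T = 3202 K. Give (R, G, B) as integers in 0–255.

t = 3202/100 = 32.02; the t ≤ 66 branch applies.
R = 255 by definition for t ≤ 66.
G = 99.47·ln 32.02 − 161.1 = 99.47·3.4664 − 161.1 = 183.699.
B = 138.5·ln(32.02 − 10) − 305.0 = 138.5·ln 22.02 − 305.0 = 138.5·3.0920 − 305.0 = 123.235.
Rounded: (255, 184, 123).

(255, 184, 123)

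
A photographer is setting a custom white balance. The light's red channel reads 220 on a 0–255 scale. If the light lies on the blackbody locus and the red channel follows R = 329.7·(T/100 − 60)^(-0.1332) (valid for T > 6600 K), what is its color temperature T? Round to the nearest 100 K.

8100 K

(t − 60)^(-0.1332) = 220/329.7 = 0.66727.
t − 60 = 0.66727^(1/-0.1332) = 0.66727^(-7.508) = 20.847, so t = 80.847.
T = 100·t = 8085 K → 8100 K to the nearest 100 K.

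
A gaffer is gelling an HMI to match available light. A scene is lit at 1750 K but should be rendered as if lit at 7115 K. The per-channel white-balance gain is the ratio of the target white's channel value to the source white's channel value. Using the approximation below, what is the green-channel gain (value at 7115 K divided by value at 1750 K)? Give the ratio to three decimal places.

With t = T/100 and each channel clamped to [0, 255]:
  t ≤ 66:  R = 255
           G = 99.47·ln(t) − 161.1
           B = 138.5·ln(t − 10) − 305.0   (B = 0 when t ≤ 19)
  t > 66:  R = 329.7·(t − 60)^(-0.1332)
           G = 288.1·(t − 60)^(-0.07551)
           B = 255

1.943

At 1750 K (t = 17.5):
  G = 99.47·ln 17.5 − 161.1 = 99.47·2.8622 − 161.1 = 123.603.
At 7115 K (t = 71.15):
  G = 288.1·(71.15 − 60)^(-0.07551) = 288.1·11.15^(-0.07551) = 288.1·0.83353 = 240.139.
Gain = 240.139 / 123.603 = 1.9428 → 1.943.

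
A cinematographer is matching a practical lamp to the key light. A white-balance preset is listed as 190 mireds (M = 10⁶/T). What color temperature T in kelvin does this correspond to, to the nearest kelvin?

T = 10⁶ / 190 = 5263.16 K → 5263 K.

5263 K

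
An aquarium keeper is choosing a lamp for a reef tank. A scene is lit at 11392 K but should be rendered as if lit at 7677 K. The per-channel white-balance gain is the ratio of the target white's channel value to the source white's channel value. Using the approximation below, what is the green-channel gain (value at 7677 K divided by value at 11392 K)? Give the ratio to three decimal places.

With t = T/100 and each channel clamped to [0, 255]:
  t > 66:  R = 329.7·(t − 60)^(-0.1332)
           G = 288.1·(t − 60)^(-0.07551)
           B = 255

At 11392 K (t = 113.92):
  G = 288.1·(113.92 − 60)^(-0.07551) = 288.1·53.92^(-0.07551) = 288.1·0.74001 = 213.196.
At 7677 K (t = 76.77):
  G = 288.1·(76.77 − 60)^(-0.07551) = 288.1·16.77^(-0.07551) = 288.1·0.80823 = 232.851.
Gain = 232.851 / 213.196 = 1.0922 → 1.092.

1.092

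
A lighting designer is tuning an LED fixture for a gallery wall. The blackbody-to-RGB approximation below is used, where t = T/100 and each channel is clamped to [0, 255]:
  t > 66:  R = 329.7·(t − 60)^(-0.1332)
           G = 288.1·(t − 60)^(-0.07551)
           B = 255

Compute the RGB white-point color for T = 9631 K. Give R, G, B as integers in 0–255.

t = 9631/100 = 96.31; the t > 66 branch applies.
R = 329.7·(96.31 − 60)^(-0.1332) = 329.7·36.31^(-0.1332) = 329.7·0.61973 = 204.326.
G = 288.1·(96.31 − 60)^(-0.07551) = 288.1·36.31^(-0.07551) = 288.1·0.76243 = 219.657.
B = 255 by definition for t > 66.
Rounded: (204, 220, 255).

R=204, G=220, B=255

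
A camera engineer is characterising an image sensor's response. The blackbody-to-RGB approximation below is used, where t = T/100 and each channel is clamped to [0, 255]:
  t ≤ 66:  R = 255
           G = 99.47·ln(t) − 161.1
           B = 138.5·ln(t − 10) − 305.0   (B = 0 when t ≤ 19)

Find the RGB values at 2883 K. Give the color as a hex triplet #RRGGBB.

#FFAD66

t = 2883/100 = 28.83; the t ≤ 66 branch applies.
R = 255 by definition for t ≤ 66.
G = 99.47·ln 28.83 − 161.1 = 99.47·3.3614 − 161.1 = 173.260.
B = 138.5·ln(28.83 − 10) − 305.0 = 138.5·ln 18.83 − 305.0 = 138.5·2.9355 − 305.0 = 101.560.
Rounded: (255, 173, 102).
In hex: #FFAD66.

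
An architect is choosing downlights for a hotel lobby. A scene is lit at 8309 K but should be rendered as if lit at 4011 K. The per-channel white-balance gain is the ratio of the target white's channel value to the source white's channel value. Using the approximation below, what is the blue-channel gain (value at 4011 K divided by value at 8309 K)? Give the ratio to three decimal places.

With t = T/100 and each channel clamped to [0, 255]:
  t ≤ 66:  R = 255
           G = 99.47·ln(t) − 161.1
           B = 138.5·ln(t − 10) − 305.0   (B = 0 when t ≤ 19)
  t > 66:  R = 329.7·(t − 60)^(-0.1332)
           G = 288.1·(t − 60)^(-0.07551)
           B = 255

At 8309 K (t = 83.09):
  B = 255 by definition for t > 66.
At 4011 K (t = 40.11):
  B = 138.5·ln(40.11 − 10) − 305.0 = 138.5·ln 30.11 − 305.0 = 138.5·3.4049 − 305.0 = 166.573.
Gain = 166.573 / 255.000 = 0.6532 → 0.653.

0.653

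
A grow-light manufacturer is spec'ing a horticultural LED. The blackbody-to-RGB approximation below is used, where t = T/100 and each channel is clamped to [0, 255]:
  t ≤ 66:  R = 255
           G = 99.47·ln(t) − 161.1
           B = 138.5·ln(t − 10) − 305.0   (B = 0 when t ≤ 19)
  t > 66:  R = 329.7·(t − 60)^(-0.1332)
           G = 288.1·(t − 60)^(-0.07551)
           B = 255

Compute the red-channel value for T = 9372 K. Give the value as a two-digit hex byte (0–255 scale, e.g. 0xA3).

0xCE

t = 9372/100 = 93.72; the t > 66 branch applies.
R = 329.7·(93.72 − 60)^(-0.1332) = 329.7·33.72^(-0.1332) = 329.7·0.62587 = 206.350.
Rounded: 206; in hex, 0xCE.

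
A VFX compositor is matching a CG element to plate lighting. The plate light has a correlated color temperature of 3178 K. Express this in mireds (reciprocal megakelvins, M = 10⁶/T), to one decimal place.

M = 10⁶ / 3178 = 314.663 → 314.7 mireds.

314.7 mireds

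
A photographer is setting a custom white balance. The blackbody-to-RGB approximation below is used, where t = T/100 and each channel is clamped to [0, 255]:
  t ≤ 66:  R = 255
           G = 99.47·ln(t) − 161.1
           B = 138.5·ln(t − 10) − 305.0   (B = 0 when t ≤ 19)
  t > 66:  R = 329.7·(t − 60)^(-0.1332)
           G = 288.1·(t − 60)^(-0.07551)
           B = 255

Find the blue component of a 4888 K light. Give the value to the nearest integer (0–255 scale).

202

t = 4888/100 = 48.88; the t ≤ 66 branch applies.
B = 138.5·ln(48.88 − 10) − 305.0 = 138.5·ln 38.88 − 305.0 = 138.5·3.6605 − 305.0 = 201.976.
Rounded: 202.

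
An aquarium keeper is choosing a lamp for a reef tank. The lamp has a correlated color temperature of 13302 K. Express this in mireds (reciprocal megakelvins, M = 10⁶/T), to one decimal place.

75.2 mireds

M = 10⁶ / 13302 = 75.177 → 75.2 mireds.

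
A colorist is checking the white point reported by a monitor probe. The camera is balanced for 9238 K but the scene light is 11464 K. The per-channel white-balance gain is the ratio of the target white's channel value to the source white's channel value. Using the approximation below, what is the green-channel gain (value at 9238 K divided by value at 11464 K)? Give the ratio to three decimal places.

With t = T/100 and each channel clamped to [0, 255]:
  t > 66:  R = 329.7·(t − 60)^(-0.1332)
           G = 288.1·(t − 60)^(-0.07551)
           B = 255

1.040

At 11464 K (t = 114.64):
  G = 288.1·(114.64 − 60)^(-0.07551) = 288.1·54.64^(-0.07551) = 288.1·0.73927 = 212.982.
At 9238 K (t = 92.38):
  G = 288.1·(92.38 − 60)^(-0.07551) = 288.1·32.38^(-0.07551) = 288.1·0.76906 = 221.566.
Gain = 221.566 / 212.982 = 1.0403 → 1.040.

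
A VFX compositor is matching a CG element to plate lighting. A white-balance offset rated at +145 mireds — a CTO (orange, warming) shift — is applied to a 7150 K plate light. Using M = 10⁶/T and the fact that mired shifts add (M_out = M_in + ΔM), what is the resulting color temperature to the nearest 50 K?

3500 K

M_in = 10⁶/7150 = 139.86 mireds.
M_out = 139.86 + (+145) = 284.86 mireds.
T_out = 10⁶/284.86 = 3510.5 K → 3500 K.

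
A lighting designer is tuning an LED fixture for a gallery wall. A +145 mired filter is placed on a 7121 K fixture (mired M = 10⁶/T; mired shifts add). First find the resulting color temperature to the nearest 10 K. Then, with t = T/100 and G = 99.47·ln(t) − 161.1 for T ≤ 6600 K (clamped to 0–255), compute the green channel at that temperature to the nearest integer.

193

M_in = 10⁶/7121 = 140.43; M_out = 140.43 + (+145) = 285.43.
T_out = 10⁶/285.43 = 3503.5 K → 3500 K; t = 35.
G = 99.47·ln 35 − 161.1 = 99.47·3.5553 − 161.1 = 192.550.
Rounded: 193.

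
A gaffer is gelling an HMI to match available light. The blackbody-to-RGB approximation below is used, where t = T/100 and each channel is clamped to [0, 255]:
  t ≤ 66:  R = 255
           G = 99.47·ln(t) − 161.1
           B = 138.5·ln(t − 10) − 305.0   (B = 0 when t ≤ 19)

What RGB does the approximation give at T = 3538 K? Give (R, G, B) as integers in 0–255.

(255, 194, 143)

t = 3538/100 = 35.38; the t ≤ 66 branch applies.
R = 255 by definition for t ≤ 66.
G = 99.47·ln 35.38 − 161.1 = 99.47·3.5661 − 161.1 = 193.625.
B = 138.5·ln(35.38 − 10) − 305.0 = 138.5·ln 25.38 − 305.0 = 138.5·3.2340 − 305.0 = 142.904.
Rounded: (255, 194, 143).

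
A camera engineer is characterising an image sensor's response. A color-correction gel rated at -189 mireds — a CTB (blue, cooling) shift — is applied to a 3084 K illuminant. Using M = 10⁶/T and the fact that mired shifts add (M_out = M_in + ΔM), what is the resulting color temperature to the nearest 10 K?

7390 K

M_in = 10⁶/3084 = 324.25 mireds.
M_out = 324.25 + (-189) = 135.25 mireds.
T_out = 10⁶/135.25 = 7393.5 K → 7390 K.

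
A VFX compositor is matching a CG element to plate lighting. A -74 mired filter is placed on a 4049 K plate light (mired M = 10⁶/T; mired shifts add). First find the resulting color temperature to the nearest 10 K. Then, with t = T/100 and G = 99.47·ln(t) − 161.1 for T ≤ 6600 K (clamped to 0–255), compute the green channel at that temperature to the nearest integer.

M_in = 10⁶/4049 = 246.97; M_out = 246.97 + (-74) = 172.97.
T_out = 10⁶/172.97 = 5781.2 K → 5780 K; t = 57.8.
G = 99.47·ln 57.8 − 161.1 = 99.47·4.0570 − 161.1 = 242.449.
Rounded: 242.

242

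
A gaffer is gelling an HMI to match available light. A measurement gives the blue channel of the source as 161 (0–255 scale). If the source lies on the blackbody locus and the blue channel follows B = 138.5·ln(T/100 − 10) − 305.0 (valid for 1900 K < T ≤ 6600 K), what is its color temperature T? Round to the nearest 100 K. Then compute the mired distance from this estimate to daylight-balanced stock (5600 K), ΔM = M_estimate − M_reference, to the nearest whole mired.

ln(t − 10) = (161 + 305.0) / 138.5 = 3.3646.
t − 10 = e^3.3646 = 28.923, so t = 38.923.
T = 100·t = 3892 K → 3900 K to the nearest 100 K.
M_estimate = 10⁶/3900 = 256.41; M_reference = 10⁶/5600 = 178.57.
ΔM = 256.41 − 178.57 = 77.84 → +78 mireds.

+78 mireds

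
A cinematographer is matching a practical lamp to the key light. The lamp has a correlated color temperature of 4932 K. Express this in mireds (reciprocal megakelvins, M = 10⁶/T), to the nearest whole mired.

M = 10⁶ / 4932 = 202.758 → 203 mireds.

203 mireds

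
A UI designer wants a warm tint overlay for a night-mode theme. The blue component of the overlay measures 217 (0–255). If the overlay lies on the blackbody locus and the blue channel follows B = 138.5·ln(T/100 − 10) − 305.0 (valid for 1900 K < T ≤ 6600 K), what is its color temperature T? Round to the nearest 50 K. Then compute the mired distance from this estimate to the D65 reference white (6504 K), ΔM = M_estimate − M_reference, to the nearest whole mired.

ln(t − 10) = (217 + 305.0) / 138.5 = 3.7690.
t − 10 = e^3.7690 = 43.335, so t = 53.335.
T = 100·t = 5333 K → 5350 K to the nearest 50 K.
M_estimate = 10⁶/5350 = 186.92; M_reference = 10⁶/6504 = 153.75.
ΔM = 186.92 − 153.75 = 33.16 → +33 mireds.

+33 mireds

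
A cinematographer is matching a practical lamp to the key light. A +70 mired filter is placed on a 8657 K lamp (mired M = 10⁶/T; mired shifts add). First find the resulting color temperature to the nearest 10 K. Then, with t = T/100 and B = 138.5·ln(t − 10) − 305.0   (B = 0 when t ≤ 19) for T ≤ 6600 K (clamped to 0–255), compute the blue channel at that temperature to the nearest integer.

M_in = 10⁶/8657 = 115.51; M_out = 115.51 + (+70) = 185.51.
T_out = 10⁶/185.51 = 5390.4 K → 5390 K; t = 53.9.
B = 138.5·ln(53.9 − 10) − 305.0 = 138.5·ln 43.9 − 305.0 = 138.5·3.7819 − 305.0 = 218.795.
Rounded: 219.

219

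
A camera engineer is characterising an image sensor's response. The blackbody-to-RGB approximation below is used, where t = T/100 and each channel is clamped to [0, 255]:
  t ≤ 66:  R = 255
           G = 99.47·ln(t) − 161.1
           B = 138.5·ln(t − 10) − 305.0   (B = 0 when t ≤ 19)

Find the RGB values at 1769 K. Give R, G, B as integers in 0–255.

t = 1769/100 = 17.69; the t ≤ 66 branch applies.
R = 255 by definition for t ≤ 66.
G = 99.47·ln 17.69 − 161.1 = 99.47·2.8730 − 161.1 = 124.677.
t = 17.69 ≤ 19, so B = 0.
Rounded: (255, 125, 0).

R=255, G=125, B=0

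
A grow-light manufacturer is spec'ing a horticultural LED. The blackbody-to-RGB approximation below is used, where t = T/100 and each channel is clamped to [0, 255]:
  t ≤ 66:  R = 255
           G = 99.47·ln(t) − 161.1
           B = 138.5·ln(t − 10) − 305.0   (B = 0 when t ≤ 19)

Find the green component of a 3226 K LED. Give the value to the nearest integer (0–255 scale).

184

t = 3226/100 = 32.26; the t ≤ 66 branch applies.
G = 99.47·ln 32.26 − 161.1 = 99.47·3.4738 − 161.1 = 184.442.
Rounded: 184.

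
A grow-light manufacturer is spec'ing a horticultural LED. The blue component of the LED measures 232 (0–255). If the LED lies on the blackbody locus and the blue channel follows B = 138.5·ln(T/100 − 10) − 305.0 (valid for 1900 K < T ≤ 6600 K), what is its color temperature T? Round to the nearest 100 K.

ln(t − 10) = (232 + 305.0) / 138.5 = 3.8773.
t − 10 = e^3.8773 = 48.292, so t = 58.292.
T = 100·t = 5829 K → 5800 K to the nearest 100 K.

5800 K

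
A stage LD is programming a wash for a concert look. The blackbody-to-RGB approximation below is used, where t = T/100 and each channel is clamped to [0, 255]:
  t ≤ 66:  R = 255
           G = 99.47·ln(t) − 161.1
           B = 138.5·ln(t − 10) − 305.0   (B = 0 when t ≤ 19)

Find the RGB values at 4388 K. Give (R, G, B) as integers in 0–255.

t = 4388/100 = 43.88; the t ≤ 66 branch applies.
R = 255 by definition for t ≤ 66.
G = 99.47·ln 43.88 − 161.1 = 99.47·3.7815 − 161.1 = 215.042.
B = 138.5·ln(43.88 − 10) − 305.0 = 138.5·ln 33.88 − 305.0 = 138.5·3.5228 − 305.0 = 182.911.
Rounded: (255, 215, 183).

(255, 215, 183)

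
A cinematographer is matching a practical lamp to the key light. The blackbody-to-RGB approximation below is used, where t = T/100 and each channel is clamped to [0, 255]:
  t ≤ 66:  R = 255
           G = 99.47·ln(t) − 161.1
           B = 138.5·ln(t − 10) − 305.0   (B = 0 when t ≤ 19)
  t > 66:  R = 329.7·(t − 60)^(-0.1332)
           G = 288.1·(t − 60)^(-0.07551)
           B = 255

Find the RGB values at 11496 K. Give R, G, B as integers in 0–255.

t = 11496/100 = 114.96; the t > 66 branch applies.
R = 329.7·(114.96 − 60)^(-0.1332) = 329.7·54.96^(-0.1332) = 329.7·0.58644 = 193.350.
G = 288.1·(114.96 − 60)^(-0.07551) = 288.1·54.96^(-0.07551) = 288.1·0.73894 = 212.889.
B = 255 by definition for t > 66.
Rounded: (193, 213, 255).

R=193, G=213, B=255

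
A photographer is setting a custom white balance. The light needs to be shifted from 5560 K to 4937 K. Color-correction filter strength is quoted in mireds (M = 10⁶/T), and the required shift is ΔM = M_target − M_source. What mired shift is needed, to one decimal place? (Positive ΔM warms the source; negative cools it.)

M_source = 10⁶/5560 = 179.856; M_target = 10⁶/4937 = 202.552.
ΔM = 202.552 − 179.856 = 22.696 → +22.7 mireds, a warming shift.

+22.7 mireds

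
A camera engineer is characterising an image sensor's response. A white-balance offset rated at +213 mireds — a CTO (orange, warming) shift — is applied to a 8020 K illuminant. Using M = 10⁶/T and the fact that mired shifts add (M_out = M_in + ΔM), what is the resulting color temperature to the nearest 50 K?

2950 K

M_in = 10⁶/8020 = 124.69 mireds.
M_out = 124.69 + (+213) = 337.69 mireds.
T_out = 10⁶/337.69 = 2961.3 K → 2950 K.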